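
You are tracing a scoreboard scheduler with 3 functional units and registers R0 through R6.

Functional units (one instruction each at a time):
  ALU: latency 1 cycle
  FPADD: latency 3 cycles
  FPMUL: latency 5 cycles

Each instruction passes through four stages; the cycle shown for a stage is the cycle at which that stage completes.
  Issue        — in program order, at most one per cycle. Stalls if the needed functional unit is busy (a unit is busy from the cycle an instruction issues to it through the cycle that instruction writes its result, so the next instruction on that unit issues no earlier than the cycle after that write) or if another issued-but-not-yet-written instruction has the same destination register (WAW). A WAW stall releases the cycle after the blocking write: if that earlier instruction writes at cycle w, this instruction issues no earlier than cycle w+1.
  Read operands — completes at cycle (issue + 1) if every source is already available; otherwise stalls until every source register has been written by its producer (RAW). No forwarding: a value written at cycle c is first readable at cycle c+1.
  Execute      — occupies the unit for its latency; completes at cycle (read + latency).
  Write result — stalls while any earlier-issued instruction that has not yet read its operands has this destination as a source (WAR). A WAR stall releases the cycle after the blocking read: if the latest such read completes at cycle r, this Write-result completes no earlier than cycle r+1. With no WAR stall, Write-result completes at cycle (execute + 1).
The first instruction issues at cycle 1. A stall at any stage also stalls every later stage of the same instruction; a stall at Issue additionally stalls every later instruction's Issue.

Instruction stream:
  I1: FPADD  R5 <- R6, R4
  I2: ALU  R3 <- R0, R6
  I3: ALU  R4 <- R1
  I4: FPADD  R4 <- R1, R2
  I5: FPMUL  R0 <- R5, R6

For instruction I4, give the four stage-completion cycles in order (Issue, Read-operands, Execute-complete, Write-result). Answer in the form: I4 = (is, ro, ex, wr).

[1] I1→FPADD
[2] I1 RO · I2→ALU
[3] I2 RO
[4] I2 EX
[5] I1 EX · I2 WR R3
[6] I1 WR R5 · I3→ALU
[7] I3 RO
[8] I3 EX
[9] I3 WR R4
[10] I4→FPADD
[11] I4 RO · I5→FPMUL
[12] I5 RO
[14] I4 EX
[15] I4 WR R4
[17] I5 EX
[18] I5 WR R0

I4 = (10, 11, 14, 15)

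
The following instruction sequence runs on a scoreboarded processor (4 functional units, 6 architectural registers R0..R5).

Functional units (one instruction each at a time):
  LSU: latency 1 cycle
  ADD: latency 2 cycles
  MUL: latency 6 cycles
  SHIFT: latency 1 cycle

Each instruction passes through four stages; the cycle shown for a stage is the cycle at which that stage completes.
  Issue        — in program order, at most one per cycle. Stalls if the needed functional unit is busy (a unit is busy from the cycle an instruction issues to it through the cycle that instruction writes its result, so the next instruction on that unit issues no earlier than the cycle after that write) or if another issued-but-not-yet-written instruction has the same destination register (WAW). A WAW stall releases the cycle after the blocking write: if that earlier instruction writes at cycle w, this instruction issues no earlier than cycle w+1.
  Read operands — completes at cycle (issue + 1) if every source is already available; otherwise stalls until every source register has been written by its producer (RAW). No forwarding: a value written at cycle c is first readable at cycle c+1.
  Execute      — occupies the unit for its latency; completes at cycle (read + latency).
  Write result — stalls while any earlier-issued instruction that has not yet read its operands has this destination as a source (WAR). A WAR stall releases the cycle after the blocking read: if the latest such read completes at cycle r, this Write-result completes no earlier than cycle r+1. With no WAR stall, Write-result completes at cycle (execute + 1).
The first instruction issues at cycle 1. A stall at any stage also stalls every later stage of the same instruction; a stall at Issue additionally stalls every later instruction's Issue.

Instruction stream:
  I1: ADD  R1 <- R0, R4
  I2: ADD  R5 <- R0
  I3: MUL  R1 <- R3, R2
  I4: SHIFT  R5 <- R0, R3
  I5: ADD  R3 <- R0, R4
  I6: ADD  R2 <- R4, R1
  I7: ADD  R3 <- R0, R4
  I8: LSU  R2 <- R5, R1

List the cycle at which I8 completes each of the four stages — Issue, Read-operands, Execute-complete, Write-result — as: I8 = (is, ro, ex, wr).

I8 = (23, 24, 25, 26)

cycle 1: I1→ADD
cycle 2: I1 RO
cycle 4: I1 EX
cycle 5: I1 WR R1
cycle 6: I2→ADD
cycle 7: I2 RO, I3→MUL
cycle 8: I3 RO
cycle 9: I2 EX
cycle 10: I2 WR R5
cycle 11: I4→SHIFT
cycle 12: I4 RO, I5→ADD
cycle 13: I4 EX, I5 RO
cycle 14: I3 EX, I4 WR R5
cycle 15: I3 WR R1, I5 EX
cycle 16: I5 WR R3
cycle 17: I6→ADD
cycle 18: I6 RO
cycle 20: I6 EX
cycle 21: I6 WR R2
cycle 22: I7→ADD
cycle 23: I7 RO, I8→LSU
cycle 24: I8 RO
cycle 25: I7 EX, I8 EX
cycle 26: I7 WR R3, I8 WR R2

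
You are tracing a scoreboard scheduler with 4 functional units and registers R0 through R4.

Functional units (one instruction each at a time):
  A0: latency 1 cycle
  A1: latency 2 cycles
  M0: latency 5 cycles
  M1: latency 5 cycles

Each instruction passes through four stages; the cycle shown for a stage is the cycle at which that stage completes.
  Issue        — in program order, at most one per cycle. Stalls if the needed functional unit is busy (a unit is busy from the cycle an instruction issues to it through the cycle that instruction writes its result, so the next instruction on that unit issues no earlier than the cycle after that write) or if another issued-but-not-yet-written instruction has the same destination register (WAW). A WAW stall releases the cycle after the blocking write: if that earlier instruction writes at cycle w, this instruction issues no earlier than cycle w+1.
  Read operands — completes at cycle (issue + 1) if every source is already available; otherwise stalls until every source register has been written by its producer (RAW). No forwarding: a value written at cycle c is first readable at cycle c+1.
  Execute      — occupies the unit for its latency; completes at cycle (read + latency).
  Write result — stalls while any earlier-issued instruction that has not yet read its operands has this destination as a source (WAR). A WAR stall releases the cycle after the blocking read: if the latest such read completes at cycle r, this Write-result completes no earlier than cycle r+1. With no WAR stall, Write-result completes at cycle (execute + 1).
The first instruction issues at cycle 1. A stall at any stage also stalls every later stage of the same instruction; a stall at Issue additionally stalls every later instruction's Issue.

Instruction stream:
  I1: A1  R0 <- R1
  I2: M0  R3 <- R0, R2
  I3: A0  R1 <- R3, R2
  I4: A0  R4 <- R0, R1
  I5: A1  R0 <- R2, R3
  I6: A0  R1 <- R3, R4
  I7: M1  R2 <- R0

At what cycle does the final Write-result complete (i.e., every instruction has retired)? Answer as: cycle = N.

cycle = 28

I1 -> (1, 2, 4, 5)
I2 -> (2, 6, 11, 12)  // RAW R0: wait I1 write@5
I3 -> (3, 13, 14, 15)  // RAW R3: wait I2 write@12
I4 -> (16, 17, 18, 19)  // struct: A0 busy until I3 writes@15
I5 -> (17, 18, 20, 21)
I6 -> (20, 21, 22, 23)  // struct: A0 busy until I4 writes@19
I7 -> (21, 22, 27, 28)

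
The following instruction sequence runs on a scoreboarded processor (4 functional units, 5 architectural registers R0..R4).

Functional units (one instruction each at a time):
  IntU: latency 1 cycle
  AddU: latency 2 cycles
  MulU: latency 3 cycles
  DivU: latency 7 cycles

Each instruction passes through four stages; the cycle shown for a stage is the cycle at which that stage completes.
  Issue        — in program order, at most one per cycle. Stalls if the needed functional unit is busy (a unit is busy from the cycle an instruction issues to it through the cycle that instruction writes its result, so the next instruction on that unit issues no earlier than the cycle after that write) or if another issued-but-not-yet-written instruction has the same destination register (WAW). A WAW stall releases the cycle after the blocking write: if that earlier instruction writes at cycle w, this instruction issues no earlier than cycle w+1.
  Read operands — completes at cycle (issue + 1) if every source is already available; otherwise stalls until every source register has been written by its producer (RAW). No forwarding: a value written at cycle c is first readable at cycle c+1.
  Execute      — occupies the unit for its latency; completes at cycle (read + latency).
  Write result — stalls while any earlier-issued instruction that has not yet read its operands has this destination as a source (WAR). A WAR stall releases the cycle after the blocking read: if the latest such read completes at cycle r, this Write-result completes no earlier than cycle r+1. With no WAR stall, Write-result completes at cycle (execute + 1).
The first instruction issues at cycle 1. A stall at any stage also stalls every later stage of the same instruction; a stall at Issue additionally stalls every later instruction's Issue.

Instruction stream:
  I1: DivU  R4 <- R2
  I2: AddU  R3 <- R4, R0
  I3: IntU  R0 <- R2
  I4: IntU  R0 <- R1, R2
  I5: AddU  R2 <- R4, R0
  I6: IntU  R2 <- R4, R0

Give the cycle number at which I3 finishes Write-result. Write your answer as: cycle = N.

c1: I1→DivU
c2: I1 RO; I2→AddU
c3: I3→IntU
c4: I3 RO
c5: I3 EX
c9: I1 EX
c10: I1 WR R4
c11: I2 RO
c12: I3 WR R0
c13: I2 EX; I4→IntU
c14: I2 WR R3; I4 RO
c15: I4 EX; I5→AddU
c16: I4 WR R0
c17: I5 RO
c19: I5 EX
c20: I5 WR R2
c21: I6→IntU
c22: I6 RO
c23: I6 EX
c24: I6 WR R2

cycle = 12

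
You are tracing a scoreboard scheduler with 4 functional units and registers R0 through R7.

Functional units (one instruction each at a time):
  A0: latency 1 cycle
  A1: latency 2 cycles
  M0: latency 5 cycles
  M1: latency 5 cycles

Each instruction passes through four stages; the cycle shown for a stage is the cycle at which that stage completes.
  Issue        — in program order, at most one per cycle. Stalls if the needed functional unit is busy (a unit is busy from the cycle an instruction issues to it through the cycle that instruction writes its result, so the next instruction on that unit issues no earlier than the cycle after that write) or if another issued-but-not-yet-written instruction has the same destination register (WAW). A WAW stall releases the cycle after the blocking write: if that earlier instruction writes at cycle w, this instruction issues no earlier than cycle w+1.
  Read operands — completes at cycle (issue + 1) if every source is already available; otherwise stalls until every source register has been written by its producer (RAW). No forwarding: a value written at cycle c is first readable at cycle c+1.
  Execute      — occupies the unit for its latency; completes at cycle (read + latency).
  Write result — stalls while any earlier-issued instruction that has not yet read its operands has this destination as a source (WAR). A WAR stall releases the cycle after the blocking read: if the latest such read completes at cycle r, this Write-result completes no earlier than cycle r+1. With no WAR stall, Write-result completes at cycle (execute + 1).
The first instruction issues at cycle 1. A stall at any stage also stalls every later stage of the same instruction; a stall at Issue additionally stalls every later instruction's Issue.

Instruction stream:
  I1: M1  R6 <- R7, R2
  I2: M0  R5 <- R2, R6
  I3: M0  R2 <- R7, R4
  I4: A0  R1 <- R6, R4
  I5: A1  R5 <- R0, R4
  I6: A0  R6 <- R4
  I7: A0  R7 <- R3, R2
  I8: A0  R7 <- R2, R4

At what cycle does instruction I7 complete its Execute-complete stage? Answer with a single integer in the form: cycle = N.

t=1  I1 dispatched to M1
t=2  I1 operands ready | I2 dispatched to M0
t=7  I1 complete
t=8  R6←I1
t=9  I2 operands ready
t=14  I2 complete
t=15  R5←I2
t=16  I3 dispatched to M0
t=17  I3 operands ready | I4 dispatched to A0
t=18  I4 operands ready | I5 dispatched to A1
t=19  I4 complete | I5 operands ready
t=20  R1←I4
t=21  I5 complete | I6 dispatched to A0
t=22  I3 complete | R5←I5 | I6 operands ready
t=23  R2←I3 | I6 complete
t=24  R6←I6
t=25  I7 dispatched to A0
t=26  I7 operands ready
t=27  I7 complete
t=28  R7←I7
t=29  I8 dispatched to A0
t=30  I8 operands ready
t=31  I8 complete
t=32  R7←I8

cycle = 27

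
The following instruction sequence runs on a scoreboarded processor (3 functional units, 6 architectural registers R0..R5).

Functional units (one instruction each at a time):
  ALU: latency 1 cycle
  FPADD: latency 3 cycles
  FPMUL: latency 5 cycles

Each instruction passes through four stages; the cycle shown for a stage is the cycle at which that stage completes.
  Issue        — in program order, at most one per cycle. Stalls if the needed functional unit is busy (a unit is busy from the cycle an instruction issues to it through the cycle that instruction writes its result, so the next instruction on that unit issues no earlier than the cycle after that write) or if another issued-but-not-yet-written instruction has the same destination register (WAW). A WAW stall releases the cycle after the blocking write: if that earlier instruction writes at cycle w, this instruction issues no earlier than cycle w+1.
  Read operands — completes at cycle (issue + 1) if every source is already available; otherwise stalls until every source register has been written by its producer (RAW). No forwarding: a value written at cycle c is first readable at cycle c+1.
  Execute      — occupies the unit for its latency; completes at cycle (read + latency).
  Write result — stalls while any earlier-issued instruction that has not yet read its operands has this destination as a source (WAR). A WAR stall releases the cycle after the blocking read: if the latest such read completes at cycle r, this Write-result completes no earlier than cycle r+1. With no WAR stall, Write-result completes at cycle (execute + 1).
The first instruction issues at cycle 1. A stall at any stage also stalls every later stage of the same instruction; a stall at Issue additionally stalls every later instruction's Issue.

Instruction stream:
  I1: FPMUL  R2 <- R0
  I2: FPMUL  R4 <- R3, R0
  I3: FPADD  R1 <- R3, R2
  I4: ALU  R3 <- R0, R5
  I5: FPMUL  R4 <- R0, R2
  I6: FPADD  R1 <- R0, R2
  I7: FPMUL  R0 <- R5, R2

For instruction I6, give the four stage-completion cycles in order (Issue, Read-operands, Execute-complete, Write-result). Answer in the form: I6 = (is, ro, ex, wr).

c1: I1 issues→FPMUL
c2: I1 reads
c7: I1 exec-done
c8: I1 writes R2
c9: I2 issues→FPMUL
c10: I2 reads | I3 issues→FPADD
c11: I3 reads | I4 issues→ALU
c12: I4 reads
c13: I4 exec-done
c14: I3 exec-done | I4 writes R3
c15: I2 exec-done | I3 writes R1
c16: I2 writes R4
c17: I5 issues→FPMUL
c18: I5 reads | I6 issues→FPADD
c19: I6 reads
c22: I6 exec-done
c23: I5 exec-done | I6 writes R1
c24: I5 writes R4
c25: I7 issues→FPMUL
c26: I7 reads
c31: I7 exec-done
c32: I7 writes R0

I6 = (18, 19, 22, 23)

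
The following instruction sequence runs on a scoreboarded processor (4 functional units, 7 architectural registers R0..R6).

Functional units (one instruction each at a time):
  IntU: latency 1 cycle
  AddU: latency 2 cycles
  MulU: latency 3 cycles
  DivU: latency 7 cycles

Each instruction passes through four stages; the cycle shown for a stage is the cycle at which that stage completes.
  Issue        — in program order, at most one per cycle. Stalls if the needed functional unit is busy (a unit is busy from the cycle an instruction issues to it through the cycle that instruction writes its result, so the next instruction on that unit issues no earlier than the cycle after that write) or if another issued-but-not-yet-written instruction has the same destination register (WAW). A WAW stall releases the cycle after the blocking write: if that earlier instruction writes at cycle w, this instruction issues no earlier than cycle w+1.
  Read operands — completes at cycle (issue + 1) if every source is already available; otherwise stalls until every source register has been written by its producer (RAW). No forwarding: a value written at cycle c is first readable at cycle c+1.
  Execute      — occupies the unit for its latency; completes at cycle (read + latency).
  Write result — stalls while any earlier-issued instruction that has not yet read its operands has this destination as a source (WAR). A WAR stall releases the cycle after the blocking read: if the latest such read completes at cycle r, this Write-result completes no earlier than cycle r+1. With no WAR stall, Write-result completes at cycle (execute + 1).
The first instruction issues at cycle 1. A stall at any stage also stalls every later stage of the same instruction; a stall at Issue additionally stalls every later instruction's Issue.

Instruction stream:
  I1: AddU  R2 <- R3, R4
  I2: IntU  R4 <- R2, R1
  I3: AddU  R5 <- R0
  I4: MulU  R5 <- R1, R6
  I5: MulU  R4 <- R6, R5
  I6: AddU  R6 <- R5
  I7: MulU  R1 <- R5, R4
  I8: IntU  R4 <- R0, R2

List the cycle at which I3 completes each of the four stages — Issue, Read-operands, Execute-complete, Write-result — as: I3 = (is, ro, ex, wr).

I3 = (6, 7, 9, 10)

  I1 | 1 | 2 | 4 | 5
  I2 | 2 | 6 | 7 | 8   RAW R2: wait I1 write@5
  I3 | 6 | 7 | 9 | 10   struct: AddU busy until I1 writes@5
  I4 | 11 | 12 | 15 | 16   WAW R5: wait I3 write@10
  I5 | 17 | 18 | 21 | 22   struct: MulU busy until I4 writes@16
  I6 | 18 | 19 | 21 | 22
  I7 | 23 | 24 | 27 | 28   struct: MulU busy until I5 writes@22
  I8 | 24 | 25 | 26 | 27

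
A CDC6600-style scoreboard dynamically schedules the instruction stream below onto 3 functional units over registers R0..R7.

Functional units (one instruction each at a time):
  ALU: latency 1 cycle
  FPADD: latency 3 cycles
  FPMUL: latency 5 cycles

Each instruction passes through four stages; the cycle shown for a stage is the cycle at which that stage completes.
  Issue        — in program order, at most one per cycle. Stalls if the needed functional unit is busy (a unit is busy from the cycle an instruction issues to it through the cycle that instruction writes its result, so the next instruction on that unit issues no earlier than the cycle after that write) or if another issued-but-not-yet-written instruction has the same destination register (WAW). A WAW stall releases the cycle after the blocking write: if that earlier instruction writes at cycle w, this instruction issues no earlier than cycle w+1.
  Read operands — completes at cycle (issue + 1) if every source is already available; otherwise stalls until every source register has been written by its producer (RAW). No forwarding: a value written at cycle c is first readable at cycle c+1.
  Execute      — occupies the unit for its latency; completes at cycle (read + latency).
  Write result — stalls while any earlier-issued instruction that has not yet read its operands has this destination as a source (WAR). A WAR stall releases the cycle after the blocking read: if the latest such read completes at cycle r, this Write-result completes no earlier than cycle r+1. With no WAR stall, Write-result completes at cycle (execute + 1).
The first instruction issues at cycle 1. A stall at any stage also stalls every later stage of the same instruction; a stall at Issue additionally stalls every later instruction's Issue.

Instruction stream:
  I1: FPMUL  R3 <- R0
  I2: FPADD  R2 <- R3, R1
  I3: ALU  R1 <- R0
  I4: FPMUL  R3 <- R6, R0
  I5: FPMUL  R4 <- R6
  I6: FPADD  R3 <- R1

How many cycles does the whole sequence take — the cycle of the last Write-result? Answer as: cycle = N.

I1 -> (1, 2, 7, 8)
I2 -> (2, 9, 12, 13)  // RAW R3: wait I1 write@8
I3 -> (3, 4, 5, 10)  // WAR R1: wait I2 read@9
I4 -> (9, 10, 15, 16)  // struct: FPMUL busy until I1 writes@8
I5 -> (17, 18, 23, 24)  // struct: FPMUL busy until I4 writes@16
I6 -> (18, 19, 22, 23)

cycle = 24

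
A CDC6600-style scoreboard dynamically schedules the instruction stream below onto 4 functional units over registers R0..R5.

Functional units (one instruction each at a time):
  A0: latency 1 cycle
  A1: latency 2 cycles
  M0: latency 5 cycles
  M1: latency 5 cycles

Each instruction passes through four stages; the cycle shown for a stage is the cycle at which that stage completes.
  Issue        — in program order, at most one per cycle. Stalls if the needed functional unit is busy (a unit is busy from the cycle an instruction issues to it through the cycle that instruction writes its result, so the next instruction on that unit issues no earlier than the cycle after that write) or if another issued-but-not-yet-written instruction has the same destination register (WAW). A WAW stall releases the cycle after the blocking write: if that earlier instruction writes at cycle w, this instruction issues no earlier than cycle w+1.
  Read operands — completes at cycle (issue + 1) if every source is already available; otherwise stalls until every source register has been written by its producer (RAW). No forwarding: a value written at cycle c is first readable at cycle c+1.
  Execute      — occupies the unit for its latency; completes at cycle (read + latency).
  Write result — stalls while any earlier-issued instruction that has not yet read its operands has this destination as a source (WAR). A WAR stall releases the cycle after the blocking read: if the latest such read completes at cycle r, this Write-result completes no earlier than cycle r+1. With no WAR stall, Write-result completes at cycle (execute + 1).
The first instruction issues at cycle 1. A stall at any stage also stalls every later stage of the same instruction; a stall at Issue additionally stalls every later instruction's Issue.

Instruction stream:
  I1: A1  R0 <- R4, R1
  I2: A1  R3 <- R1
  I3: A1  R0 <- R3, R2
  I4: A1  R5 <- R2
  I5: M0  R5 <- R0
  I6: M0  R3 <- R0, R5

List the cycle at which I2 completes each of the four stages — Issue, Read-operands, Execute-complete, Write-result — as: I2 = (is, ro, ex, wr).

[I1] 1/2/4/5
[I2] 6/7/9/10  (struct: A1 busy until I1 writes@5)
[I3] 11/12/14/15  (struct: A1 busy until I2 writes@10)
[I4] 16/17/19/20  (struct: A1 busy until I3 writes@15)
[I5] 21/22/27/28  (WAW R5: wait I4 write@20)
[I6] 29/30/35/36  (struct: M0 busy until I5 writes@28)

I2 = (6, 7, 9, 10)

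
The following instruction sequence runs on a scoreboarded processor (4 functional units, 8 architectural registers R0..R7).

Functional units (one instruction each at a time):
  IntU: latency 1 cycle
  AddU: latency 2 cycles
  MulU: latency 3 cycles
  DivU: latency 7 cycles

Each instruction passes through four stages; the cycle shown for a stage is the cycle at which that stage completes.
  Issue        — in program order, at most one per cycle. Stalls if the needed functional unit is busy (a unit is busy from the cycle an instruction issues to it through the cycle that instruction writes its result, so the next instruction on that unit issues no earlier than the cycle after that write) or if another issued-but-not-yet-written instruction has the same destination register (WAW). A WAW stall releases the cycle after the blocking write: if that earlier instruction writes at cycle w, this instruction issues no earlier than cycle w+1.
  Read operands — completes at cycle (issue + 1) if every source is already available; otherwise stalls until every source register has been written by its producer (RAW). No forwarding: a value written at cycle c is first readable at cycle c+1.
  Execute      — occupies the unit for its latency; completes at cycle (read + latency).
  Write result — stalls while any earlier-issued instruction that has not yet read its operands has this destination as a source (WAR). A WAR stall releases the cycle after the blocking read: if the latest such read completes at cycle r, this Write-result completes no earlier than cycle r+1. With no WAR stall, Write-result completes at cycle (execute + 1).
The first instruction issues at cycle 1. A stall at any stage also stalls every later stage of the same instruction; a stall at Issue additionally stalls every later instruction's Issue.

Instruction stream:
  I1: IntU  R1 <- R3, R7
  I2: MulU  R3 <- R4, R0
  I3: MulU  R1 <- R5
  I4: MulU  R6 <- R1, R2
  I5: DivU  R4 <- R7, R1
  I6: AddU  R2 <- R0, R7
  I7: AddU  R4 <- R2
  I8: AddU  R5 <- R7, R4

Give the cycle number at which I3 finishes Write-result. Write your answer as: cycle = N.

t=1  I1 issues→IntU
t=2  I1 reads; I2 issues→MulU
t=3  I1 exec-done; I2 reads
t=4  I1 writes R1
t=6  I2 exec-done
t=7  I2 writes R3
t=8  I3 issues→MulU
t=9  I3 reads
t=12  I3 exec-done
t=13  I3 writes R1
t=14  I4 issues→MulU
t=15  I4 reads; I5 issues→DivU
t=16  I5 reads; I6 issues→AddU
t=17  I6 reads
t=18  I4 exec-done
t=19  I4 writes R6; I6 exec-done
t=20  I6 writes R2
t=23  I5 exec-done
t=24  I5 writes R4
t=25  I7 issues→AddU
t=26  I7 reads
t=28  I7 exec-done
t=29  I7 writes R4
t=30  I8 issues→AddU
t=31  I8 reads
t=33  I8 exec-done
t=34  I8 writes R5

cycle = 13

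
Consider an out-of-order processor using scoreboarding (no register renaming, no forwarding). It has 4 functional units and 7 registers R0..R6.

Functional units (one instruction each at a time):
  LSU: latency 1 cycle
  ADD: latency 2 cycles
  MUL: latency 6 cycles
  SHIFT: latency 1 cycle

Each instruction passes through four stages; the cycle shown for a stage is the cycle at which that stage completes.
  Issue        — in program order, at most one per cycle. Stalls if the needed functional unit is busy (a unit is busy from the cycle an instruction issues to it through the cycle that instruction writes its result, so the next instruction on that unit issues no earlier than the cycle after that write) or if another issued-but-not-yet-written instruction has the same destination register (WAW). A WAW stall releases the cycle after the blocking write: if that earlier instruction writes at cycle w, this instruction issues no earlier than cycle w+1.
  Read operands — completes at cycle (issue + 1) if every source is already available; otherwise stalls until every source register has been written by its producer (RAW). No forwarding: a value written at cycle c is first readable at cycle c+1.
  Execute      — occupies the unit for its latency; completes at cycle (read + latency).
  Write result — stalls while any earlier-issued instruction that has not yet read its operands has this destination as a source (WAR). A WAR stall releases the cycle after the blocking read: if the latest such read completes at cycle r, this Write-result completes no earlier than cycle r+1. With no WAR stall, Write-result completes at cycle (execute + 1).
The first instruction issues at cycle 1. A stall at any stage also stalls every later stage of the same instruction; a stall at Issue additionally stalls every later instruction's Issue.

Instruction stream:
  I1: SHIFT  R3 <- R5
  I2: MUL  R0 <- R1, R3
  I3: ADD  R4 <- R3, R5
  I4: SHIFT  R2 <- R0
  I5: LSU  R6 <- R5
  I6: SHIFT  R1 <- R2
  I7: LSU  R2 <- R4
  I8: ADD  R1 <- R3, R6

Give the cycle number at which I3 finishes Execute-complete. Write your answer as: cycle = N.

I1: IS=1 RO=2 EX=3 WR=4
I2: IS=2 RO=5 EX=11 WR=12  [RAW R3: wait I1 write@4]
I3: IS=3 RO=5 EX=7 WR=8  [RAW R3: wait I1 write@4]
I4: IS=5 RO=13 EX=14 WR=15  [struct: SHIFT busy until I1 writes@4; RAW R0: wait I2 write@12]
I5: IS=6 RO=7 EX=8 WR=9
I6: IS=16 RO=17 EX=18 WR=19  [struct: SHIFT busy until I4 writes@15]
I7: IS=17 RO=18 EX=19 WR=20
I8: IS=20 RO=21 EX=23 WR=24  [WAW R1: wait I6 write@19]

cycle = 7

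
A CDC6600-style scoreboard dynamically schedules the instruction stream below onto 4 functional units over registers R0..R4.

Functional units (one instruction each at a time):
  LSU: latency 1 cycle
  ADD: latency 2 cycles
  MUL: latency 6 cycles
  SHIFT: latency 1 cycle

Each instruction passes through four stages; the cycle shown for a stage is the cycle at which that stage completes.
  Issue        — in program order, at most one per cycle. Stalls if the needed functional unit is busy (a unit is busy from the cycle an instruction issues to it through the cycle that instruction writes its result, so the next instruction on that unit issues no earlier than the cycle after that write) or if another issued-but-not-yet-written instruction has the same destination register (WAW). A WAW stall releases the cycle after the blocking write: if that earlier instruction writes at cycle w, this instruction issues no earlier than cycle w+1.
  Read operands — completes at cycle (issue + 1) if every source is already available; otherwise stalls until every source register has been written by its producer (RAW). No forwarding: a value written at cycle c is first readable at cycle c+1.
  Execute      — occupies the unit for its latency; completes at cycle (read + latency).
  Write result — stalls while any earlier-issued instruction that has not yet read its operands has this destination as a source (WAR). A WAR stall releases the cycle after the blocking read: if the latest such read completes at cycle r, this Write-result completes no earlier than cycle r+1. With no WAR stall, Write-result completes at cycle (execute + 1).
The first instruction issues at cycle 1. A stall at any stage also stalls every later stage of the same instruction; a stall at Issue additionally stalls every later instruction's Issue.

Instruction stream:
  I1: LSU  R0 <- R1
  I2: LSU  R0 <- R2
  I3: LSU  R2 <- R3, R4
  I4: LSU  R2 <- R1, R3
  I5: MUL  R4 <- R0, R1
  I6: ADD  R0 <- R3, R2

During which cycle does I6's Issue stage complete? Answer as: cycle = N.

cycle = 15

I1: IS=1 RO=2 EX=3 WR=4
I2: IS=5 RO=6 EX=7 WR=8  [struct: LSU busy until I1 writes@4]
I3: IS=9 RO=10 EX=11 WR=12  [struct: LSU busy until I2 writes@8]
I4: IS=13 RO=14 EX=15 WR=16  [struct: LSU busy until I3 writes@12]
I5: IS=14 RO=15 EX=21 WR=22
I6: IS=15 RO=17 EX=19 WR=20  [RAW R2: wait I4 write@16]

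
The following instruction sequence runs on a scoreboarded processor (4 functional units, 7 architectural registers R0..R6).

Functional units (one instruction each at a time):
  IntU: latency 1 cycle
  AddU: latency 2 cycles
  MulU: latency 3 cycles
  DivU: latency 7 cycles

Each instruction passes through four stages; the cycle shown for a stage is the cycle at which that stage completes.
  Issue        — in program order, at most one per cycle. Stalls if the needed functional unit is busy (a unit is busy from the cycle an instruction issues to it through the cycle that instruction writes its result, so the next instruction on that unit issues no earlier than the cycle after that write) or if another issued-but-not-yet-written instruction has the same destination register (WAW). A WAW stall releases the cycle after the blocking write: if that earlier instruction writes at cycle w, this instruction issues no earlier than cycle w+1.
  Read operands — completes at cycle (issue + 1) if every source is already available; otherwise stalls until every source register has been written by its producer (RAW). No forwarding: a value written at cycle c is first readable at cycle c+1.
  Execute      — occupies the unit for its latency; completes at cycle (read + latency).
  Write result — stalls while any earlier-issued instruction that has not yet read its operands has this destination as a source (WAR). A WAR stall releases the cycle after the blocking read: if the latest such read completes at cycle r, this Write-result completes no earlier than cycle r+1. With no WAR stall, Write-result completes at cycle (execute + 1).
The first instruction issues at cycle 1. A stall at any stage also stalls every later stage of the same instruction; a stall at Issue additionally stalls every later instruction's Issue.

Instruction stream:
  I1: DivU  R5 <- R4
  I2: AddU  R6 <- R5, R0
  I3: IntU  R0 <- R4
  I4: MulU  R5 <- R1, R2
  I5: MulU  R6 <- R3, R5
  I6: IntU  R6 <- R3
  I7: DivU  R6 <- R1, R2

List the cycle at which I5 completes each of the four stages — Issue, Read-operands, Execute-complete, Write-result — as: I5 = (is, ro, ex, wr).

cycle 1: issue I1 (DivU)
cycle 2: I1 read-ops · issue I2 (AddU)
cycle 3: issue I3 (IntU)
cycle 4: I3 read-ops
cycle 5: I3 finished on IntU
cycle 9: I1 finished on DivU
cycle 10: I1→R5
cycle 11: I2 read-ops · issue I4 (MulU)
cycle 12: I3→R0 · I4 read-ops
cycle 13: I2 finished on AddU
cycle 14: I2→R6
cycle 15: I4 finished on MulU
cycle 16: I4→R5
cycle 17: issue I5 (MulU)
cycle 18: I5 read-ops
cycle 21: I5 finished on MulU
cycle 22: I5→R6
cycle 23: issue I6 (IntU)
cycle 24: I6 read-ops
cycle 25: I6 finished on IntU
cycle 26: I6→R6
cycle 27: issue I7 (DivU)
cycle 28: I7 read-ops
cycle 35: I7 finished on DivU
cycle 36: I7→R6

I5 = (17, 18, 21, 22)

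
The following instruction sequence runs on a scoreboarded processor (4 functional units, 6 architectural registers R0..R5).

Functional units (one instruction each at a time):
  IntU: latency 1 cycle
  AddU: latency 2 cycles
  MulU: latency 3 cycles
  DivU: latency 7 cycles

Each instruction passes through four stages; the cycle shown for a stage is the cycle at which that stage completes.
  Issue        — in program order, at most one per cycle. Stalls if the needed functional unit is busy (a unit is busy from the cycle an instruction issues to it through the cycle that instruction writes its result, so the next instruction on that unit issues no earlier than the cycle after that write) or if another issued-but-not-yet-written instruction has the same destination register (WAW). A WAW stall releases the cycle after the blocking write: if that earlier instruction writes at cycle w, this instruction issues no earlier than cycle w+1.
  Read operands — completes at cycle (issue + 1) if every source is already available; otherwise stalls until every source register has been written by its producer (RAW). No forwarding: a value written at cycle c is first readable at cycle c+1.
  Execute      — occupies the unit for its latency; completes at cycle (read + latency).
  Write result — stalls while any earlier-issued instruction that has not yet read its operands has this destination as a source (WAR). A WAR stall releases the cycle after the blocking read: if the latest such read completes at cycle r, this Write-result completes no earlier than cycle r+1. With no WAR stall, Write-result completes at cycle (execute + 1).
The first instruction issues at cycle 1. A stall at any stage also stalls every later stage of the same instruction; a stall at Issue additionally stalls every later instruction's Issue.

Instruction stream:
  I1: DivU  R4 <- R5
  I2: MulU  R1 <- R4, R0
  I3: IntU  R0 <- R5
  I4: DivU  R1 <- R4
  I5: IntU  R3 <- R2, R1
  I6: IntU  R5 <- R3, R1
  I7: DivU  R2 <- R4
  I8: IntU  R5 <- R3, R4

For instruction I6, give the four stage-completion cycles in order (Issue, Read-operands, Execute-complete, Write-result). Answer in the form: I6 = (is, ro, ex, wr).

cycle 1: I1→DivU
cycle 2: I1 RO · I2→MulU
cycle 3: I3→IntU
cycle 4: I3 RO
cycle 5: I3 EX
cycle 9: I1 EX
cycle 10: I1 WR R4
cycle 11: I2 RO
cycle 12: I3 WR R0
cycle 14: I2 EX
cycle 15: I2 WR R1
cycle 16: I4→DivU
cycle 17: I4 RO · I5→IntU
cycle 24: I4 EX
cycle 25: I4 WR R1
cycle 26: I5 RO
cycle 27: I5 EX
cycle 28: I5 WR R3
cycle 29: I6→IntU
cycle 30: I6 RO · I7→DivU
cycle 31: I6 EX · I7 RO
cycle 32: I6 WR R5
cycle 33: I8→IntU
cycle 34: I8 RO
cycle 35: I8 EX
cycle 36: I8 WR R5
cycle 38: I7 EX
cycle 39: I7 WR R2

I6 = (29, 30, 31, 32)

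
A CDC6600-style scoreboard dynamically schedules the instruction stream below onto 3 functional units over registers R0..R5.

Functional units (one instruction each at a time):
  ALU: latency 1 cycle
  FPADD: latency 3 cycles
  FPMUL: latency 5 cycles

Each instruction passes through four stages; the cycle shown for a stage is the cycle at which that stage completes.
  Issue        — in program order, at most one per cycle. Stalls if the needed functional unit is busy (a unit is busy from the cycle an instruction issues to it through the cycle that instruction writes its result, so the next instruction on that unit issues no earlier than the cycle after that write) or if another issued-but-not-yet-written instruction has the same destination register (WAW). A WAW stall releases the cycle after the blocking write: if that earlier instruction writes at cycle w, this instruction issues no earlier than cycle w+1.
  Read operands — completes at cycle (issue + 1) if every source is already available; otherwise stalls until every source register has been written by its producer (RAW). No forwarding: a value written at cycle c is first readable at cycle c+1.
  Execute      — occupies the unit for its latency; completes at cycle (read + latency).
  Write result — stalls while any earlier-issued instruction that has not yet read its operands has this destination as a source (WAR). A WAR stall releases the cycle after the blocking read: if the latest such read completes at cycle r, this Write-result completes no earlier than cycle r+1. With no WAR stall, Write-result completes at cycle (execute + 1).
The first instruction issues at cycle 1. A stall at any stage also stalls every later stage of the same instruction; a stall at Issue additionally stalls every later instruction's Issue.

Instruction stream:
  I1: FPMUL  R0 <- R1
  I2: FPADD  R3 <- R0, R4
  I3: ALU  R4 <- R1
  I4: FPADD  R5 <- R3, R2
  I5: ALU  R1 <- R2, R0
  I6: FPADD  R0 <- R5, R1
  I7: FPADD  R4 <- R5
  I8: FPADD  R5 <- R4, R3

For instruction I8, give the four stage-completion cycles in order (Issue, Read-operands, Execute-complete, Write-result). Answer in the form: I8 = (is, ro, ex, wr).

I8 = (32, 33, 36, 37)

[I1] 1/2/7/8
[I2] 2/9/12/13  (RAW R0: wait I1 write@8)
[I3] 3/4/5/10  (WAR R4: wait I2 read@9)
[I4] 14/15/18/19  (struct: FPADD busy until I2 writes@13)
[I5] 15/16/17/18
[I6] 20/21/24/25  (struct: FPADD busy until I4 writes@19)
[I7] 26/27/30/31  (struct: FPADD busy until I6 writes@25)
[I8] 32/33/36/37  (struct: FPADD busy until I7 writes@31)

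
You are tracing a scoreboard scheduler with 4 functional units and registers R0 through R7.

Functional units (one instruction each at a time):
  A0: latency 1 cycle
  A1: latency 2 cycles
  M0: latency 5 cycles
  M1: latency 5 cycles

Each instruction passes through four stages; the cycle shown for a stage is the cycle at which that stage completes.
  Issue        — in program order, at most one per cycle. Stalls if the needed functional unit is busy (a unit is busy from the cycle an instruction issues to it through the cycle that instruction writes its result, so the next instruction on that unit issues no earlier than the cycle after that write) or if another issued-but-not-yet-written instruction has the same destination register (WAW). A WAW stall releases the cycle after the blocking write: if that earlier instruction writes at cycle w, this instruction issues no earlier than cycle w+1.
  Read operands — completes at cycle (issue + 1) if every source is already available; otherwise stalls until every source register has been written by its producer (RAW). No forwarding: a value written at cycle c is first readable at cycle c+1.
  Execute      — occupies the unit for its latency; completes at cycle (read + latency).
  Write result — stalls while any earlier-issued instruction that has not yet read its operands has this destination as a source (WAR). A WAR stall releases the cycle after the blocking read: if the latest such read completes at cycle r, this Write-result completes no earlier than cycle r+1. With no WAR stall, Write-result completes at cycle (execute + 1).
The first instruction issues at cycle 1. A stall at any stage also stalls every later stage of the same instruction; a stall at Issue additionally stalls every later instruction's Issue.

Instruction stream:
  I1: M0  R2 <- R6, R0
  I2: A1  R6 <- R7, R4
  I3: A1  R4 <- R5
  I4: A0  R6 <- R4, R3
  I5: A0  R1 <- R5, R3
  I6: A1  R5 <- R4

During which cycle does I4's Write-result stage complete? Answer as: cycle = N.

  I1 | 1 | 2 | 7 | 8
  I2 | 2 | 3 | 5 | 6
  I3 | 7 | 8 | 10 | 11   struct: A1 busy until I2 writes@6
  I4 | 8 | 12 | 13 | 14   RAW R4: wait I3 write@11
  I5 | 15 | 16 | 17 | 18   struct: A0 busy until I4 writes@14
  I6 | 16 | 17 | 19 | 20

cycle = 14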